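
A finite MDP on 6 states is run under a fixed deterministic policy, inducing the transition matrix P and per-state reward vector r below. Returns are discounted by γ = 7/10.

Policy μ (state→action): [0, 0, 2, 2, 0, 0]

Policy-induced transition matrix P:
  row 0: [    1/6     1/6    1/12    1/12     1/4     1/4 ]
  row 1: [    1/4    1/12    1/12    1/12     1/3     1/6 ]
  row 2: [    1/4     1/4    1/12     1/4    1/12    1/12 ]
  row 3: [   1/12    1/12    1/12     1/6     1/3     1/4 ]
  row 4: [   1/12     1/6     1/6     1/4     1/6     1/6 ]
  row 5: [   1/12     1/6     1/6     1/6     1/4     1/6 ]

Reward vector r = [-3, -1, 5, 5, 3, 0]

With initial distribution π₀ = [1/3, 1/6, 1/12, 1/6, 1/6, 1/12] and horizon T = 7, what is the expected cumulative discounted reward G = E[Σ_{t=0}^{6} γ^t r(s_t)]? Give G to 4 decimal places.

t=0: π = [0.3333, 0.1667, 0.0833, 0.1667, 0.1667, 0.0833], E[r] = 0.5833, γ^t·E[r] = 0.583333, running G = 0.583333
t=1: π = [0.1528, 0.1458, 0.1042, 0.1458, 0.2500, 0.2014], E[r] = 1.3958, γ^t·E[r] = 0.977083, running G = 1.560417
t=2: π = [0.1377, 0.1510, 0.1209, 0.1713, 0.2361, 0.1829], E[r] = 1.6053, γ^t·E[r] = 0.786609, running G = 2.347025
t=3: π = [0.1401, 0.1499, 0.1182, 0.1724, 0.2370, 0.1823], E[r] = 1.5938, γ^t·E[r] = 0.546673, running G = 2.893698
t=4: π = [0.1397, 0.1497, 0.1183, 0.1721, 0.2374, 0.1829], E[r] = 1.5953, γ^t·E[r] = 0.383040, running G = 3.276738
t=5: π = [0.1396, 0.1497, 0.1184, 0.1722, 0.2373, 0.1828], E[r] = 1.5961, γ^t·E[r] = 0.268253, running G = 3.544990
t=6: π = [0.1396, 0.1497, 0.1183, 0.1722, 0.2373, 0.1828], E[r] = 1.5960, γ^t·E[r] = 0.187769, running G = 3.732759

G = 3.7328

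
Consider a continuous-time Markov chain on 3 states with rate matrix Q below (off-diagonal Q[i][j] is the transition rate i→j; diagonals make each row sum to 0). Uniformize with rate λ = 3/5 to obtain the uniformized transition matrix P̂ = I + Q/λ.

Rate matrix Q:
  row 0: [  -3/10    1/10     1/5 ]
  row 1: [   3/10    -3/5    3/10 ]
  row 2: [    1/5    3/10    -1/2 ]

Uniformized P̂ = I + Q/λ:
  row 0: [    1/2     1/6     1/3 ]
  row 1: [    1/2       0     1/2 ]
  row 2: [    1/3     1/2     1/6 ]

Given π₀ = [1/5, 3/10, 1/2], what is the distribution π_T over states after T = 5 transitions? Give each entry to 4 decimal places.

t=0: π = [0.2000, 0.3000, 0.5000]
t=1: π = [0.4167, 0.2833, 0.3000]
t=2: π = [0.4500, 0.2194, 0.3306]
t=3: π = [0.4449, 0.2403, 0.3148]
t=4: π = [0.4475, 0.2316, 0.3209]
t=5: π = [0.4465, 0.2350, 0.3184]

π = [0.4465, 0.2350, 0.3184]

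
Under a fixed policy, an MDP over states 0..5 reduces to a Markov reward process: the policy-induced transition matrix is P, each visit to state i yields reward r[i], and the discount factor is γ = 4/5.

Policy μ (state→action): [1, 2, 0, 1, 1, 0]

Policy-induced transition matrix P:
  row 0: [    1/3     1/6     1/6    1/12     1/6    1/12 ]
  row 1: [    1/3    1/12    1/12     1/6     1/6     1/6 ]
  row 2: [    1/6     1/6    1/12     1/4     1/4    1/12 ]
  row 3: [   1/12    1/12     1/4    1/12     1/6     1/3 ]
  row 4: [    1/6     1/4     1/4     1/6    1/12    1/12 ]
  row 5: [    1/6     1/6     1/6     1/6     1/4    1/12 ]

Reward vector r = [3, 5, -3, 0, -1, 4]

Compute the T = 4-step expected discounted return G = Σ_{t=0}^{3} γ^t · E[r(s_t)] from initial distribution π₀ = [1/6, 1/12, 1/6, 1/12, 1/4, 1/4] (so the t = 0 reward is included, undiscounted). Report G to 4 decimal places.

G = 3.6244

t=0: π = [0.1667, 0.0833, 0.1667, 0.0833, 0.2500, 0.2500], E[r] = 1.1667, γ^t·E[r] = 1.166667, running G = 1.166667
t=1: π = [0.2014, 0.1736, 0.1736, 0.1597, 0.1806, 0.1111], E[r] = 1.2153, γ^t·E[r] = 0.972222, running G = 2.138889
t=2: π = [0.2159, 0.1539, 0.1661, 0.1510, 0.1753, 0.1377], E[r] = 1.2946, γ^t·E[r] = 0.828519, running G = 2.967407
t=3: π = [0.2157, 0.1559, 0.1672, 0.1499, 0.1774, 0.1339], E[r] = 1.2832, γ^t·E[r] = 0.656988, running G = 3.624395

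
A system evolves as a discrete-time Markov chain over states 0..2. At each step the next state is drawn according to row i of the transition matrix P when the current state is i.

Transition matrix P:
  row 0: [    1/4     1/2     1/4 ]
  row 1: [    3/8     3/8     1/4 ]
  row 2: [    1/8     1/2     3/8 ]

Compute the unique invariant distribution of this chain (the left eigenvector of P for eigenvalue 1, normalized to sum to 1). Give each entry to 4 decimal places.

Balance equations π_j = Σ_i π_i·P[i][j]:
  π_0 = 1/4·π_0 + 3/8·π_1 + 1/8·π_2
  π_1 = 1/2·π_0 + 3/8·π_1 + 1/2·π_2
  normalize: π_0 + π_1 + π_2 = 1
Solving the linear system gives exactly π = [17/63, 4/9, 2/7].

π = [0.2698, 0.4444, 0.2857]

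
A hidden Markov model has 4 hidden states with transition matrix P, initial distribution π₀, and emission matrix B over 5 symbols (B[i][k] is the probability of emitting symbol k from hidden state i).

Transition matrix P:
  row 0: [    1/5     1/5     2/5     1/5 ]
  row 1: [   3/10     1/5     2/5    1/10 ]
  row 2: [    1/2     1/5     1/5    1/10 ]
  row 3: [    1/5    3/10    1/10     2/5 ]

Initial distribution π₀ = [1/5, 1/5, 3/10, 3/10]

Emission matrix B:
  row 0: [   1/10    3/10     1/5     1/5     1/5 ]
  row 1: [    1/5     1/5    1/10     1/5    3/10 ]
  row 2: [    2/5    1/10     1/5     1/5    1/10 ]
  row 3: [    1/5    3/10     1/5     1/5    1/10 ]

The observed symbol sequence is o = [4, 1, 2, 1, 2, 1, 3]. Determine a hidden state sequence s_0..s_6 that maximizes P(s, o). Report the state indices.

t=0: δ = [4.000e-02, 6.000e-02, 3.000e-02, 3.000e-02]  (obs o_0=4)
t=1: δ = [5.400e-03, 2.400e-03, 2.400e-03, 3.600e-03]  ψ = [1, 1, 1, 3]  (obs o_1=1)
t=2: δ = [2.400e-04, 1.080e-04, 4.320e-04, 2.880e-04]  ψ = [2, 0, 0, 3]  (obs o_2=2)
t=3: δ = [6.480e-05, 1.728e-05, 9.600e-06, 3.456e-05]  ψ = [2, 2, 0, 3]  (obs o_3=1)
t=4: δ = [2.592e-06, 1.296e-06, 5.184e-06, 2.765e-06]  ψ = [0, 0, 0, 3]  (obs o_4=2)
t=5: δ = [7.776e-07, 2.074e-07, 1.037e-07, 3.318e-07]  ψ = [2, 2, 0, 3]  (obs o_5=1)
t=6: δ = [3.110e-08, 3.110e-08, 6.221e-08, 3.110e-08]  ψ = [0, 0, 0, 0]  (obs o_6=3)
backtrack: best end state = 2; path = [1, 0, 2, 0, 2, 0, 2]

path = [1, 0, 2, 0, 2, 0, 2]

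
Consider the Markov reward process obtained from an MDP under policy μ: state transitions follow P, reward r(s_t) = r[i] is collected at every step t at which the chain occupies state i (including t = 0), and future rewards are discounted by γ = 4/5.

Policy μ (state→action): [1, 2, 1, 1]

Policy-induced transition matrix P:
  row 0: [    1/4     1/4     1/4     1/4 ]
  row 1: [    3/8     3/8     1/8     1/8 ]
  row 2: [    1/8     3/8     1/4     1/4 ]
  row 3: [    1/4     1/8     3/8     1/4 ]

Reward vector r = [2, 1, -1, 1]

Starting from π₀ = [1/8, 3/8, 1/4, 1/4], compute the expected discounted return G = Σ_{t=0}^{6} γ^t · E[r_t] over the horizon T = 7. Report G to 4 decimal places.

G = 2.9345

t=0: π = [0.1250, 0.3750, 0.2500, 0.2500], E[r] = 0.6250, γ^t·E[r] = 0.625000, running G = 0.625000
t=1: π = [0.2656, 0.2969, 0.2344, 0.2031], E[r] = 0.7969, γ^t·E[r] = 0.637500, running G = 1.262500
t=2: π = [0.2578, 0.2910, 0.2383, 0.2129], E[r] = 0.7813, γ^t·E[r] = 0.500000, running G = 1.762500
t=3: π = [0.2566, 0.2896, 0.2402, 0.2136], E[r] = 0.7761, γ^t·E[r] = 0.397375, running G = 2.159875
t=4: π = [0.2562, 0.2895, 0.2405, 0.2138], E[r] = 0.7751, γ^t·E[r] = 0.317500, running G = 2.477375
t=5: π = [0.2561, 0.2895, 0.2405, 0.2138], E[r] = 0.7751, γ^t·E[r] = 0.253970, running G = 2.731345
t=6: π = [0.2561, 0.2895, 0.2405, 0.2138], E[r] = 0.7751, γ^t·E[r] = 0.203176, running G = 2.934521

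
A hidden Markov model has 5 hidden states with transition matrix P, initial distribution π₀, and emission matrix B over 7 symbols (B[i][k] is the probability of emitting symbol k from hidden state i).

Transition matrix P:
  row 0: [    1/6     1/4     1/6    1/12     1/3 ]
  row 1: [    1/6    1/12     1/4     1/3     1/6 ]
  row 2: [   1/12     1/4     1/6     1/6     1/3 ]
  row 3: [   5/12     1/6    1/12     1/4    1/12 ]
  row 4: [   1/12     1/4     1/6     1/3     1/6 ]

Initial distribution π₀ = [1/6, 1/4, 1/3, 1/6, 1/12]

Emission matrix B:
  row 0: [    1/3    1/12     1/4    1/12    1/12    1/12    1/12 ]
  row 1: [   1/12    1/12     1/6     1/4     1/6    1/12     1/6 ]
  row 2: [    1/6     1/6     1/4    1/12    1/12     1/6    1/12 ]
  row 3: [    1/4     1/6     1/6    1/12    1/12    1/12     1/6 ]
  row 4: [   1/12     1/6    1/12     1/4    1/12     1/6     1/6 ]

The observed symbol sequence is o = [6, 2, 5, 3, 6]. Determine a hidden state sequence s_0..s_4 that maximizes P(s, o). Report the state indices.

path = [3, 0, 4, 1, 3]

t=0: δ = [1.389e-02, 4.167e-02, 2.778e-02, 2.778e-02, 1.389e-02]  (obs o_0=6)
t=1: δ = [2.894e-03, 1.157e-03, 2.604e-03, 2.315e-03, 7.716e-04]  ψ = [3, 2, 1, 1, 2]  (obs o_1=2)
t=2: δ = [8.038e-05, 6.028e-05, 8.038e-05, 4.823e-05, 1.608e-04]  ψ = [3, 0, 0, 3, 0]  (obs o_2=5)
t=3: δ = [1.674e-06, 1.005e-05, 2.233e-06, 4.465e-06, 6.698e-06]  ψ = [3, 4, 4, 4, 0]  (obs o_3=3)
t=4: δ = [1.550e-07, 2.791e-07, 2.093e-07, 5.582e-07, 2.791e-07]  ψ = [3, 4, 1, 1, 1]  (obs o_4=6)
backtrack: best end state = 3; path = [3, 0, 4, 1, 3]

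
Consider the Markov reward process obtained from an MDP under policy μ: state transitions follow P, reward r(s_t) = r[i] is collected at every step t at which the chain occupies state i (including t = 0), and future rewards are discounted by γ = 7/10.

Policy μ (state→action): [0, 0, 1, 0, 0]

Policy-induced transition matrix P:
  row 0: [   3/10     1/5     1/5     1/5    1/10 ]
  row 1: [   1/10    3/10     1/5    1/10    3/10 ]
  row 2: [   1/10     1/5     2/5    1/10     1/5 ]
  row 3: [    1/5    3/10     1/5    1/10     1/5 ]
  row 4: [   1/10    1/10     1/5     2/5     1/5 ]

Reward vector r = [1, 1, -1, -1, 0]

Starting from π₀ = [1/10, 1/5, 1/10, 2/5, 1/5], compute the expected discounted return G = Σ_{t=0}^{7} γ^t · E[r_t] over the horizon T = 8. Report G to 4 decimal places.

G = -0.2767

t=0: π = [0.1000, 0.2000, 0.1000, 0.4000, 0.2000], E[r] = -0.2000, γ^t·E[r] = -0.200000, running G = -0.200000
t=1: π = [0.1600, 0.2400, 0.2200, 0.1700, 0.2100], E[r] = 0.0100, γ^t·E[r] = 0.007000, running G = -0.193000
t=2: π = [0.1490, 0.2200, 0.2440, 0.1790, 0.2080], E[r] = -0.0540, γ^t·E[r] = -0.026460, running G = -0.219460
t=3: π = [0.1477, 0.2191, 0.2488, 0.1773, 0.2071], E[r] = -0.0593, γ^t·E[r] = -0.020340, running G = -0.239800
t=4: π = [0.1473, 0.2189, 0.2498, 0.1769, 0.2071], E[r] = -0.0605, γ^t·E[r] = -0.014516, running G = -0.254316
t=5: π = [0.1471, 0.2189, 0.2500, 0.1769, 0.2072], E[r] = -0.0608, γ^t·E[r] = -0.010220, running G = -0.264536
t=6: π = [0.1471, 0.2189, 0.2500, 0.1769, 0.2072], E[r] = -0.0609, γ^t·E[r] = -0.007163, running G = -0.271699
t=7: π = [0.1471, 0.2189, 0.2500, 0.1769, 0.2072], E[r] = -0.0609, γ^t·E[r] = -0.005015, running G = -0.276714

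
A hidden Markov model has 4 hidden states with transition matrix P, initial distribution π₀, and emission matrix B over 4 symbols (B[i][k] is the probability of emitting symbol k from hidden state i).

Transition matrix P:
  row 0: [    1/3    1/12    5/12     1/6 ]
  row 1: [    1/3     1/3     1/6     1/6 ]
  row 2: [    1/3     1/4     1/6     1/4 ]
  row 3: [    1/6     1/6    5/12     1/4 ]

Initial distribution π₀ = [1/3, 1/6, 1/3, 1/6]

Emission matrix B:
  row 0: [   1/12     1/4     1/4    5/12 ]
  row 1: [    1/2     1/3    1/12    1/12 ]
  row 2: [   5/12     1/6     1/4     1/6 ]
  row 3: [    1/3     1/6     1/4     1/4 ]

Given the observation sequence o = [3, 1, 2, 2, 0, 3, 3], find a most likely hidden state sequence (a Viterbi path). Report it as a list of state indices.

t=0: δ = [1.389e-01, 1.389e-02, 5.556e-02, 4.167e-02]  (obs o_0=3)
t=1: δ = [1.157e-02, 4.630e-03, 9.645e-03, 3.858e-03]  ψ = [0, 2, 0, 0]  (obs o_1=1)
t=2: δ = [9.645e-04, 2.009e-04, 1.206e-03, 6.028e-04]  ψ = [0, 2, 0, 2]  (obs o_2=2)
t=3: δ = [1.005e-04, 2.512e-05, 1.005e-04, 7.535e-05]  ψ = [2, 2, 0, 2]  (obs o_3=2)
t=4: δ = [2.791e-06, 1.256e-05, 1.744e-05, 8.372e-06]  ψ = [0, 2, 0, 2]  (obs o_4=0)
t=5: δ = [2.423e-06, 3.634e-07, 5.814e-07, 1.090e-06]  ψ = [2, 2, 3, 2]  (obs o_5=3)
t=6: δ = [3.365e-07, 1.682e-08, 1.682e-07, 1.009e-07]  ψ = [0, 0, 0, 0]  (obs o_6=3)
backtrack: best end state = 0; path = [0, 0, 2, 0, 2, 0, 0]

path = [0, 0, 2, 0, 2, 0, 0]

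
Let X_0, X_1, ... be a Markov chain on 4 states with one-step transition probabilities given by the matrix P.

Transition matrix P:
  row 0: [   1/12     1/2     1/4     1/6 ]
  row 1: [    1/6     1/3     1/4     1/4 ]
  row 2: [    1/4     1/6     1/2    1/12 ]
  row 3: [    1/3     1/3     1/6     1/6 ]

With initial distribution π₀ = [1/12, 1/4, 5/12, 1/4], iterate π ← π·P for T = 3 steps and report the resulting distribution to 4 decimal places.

π = [0.2037, 0.3133, 0.3166, 0.1664]

t=0: π = [0.0833, 0.2500, 0.4167, 0.2500]
t=1: π = [0.2361, 0.2778, 0.3333, 0.1528]
t=2: π = [0.2002, 0.3171, 0.3206, 0.1620]
t=3: π = [0.2037, 0.3133, 0.3166, 0.1664]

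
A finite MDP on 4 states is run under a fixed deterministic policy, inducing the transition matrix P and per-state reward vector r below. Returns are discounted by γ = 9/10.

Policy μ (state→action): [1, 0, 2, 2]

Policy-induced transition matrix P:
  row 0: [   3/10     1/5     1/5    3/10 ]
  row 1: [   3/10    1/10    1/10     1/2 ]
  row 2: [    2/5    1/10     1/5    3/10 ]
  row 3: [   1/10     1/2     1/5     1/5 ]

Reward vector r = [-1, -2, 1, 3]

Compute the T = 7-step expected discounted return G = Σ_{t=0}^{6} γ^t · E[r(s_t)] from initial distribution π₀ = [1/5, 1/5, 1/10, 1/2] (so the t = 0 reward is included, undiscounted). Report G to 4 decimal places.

t=0: π = [0.2000, 0.2000, 0.1000, 0.5000], E[r] = 1.0000, γ^t·E[r] = 1.000000, running G = 1.000000
t=1: π = [0.2100, 0.3200, 0.1800, 0.2900], E[r] = 0.2000, γ^t·E[r] = 0.180000, running G = 1.180000
t=2: π = [0.2600, 0.2370, 0.1680, 0.3350], E[r] = 0.4390, γ^t·E[r] = 0.355590, running G = 1.535590
t=3: π = [0.2498, 0.2600, 0.1763, 0.3139], E[r] = 0.3482, γ^t·E[r] = 0.253838, running G = 1.789428
t=4: π = [0.2549, 0.2505, 0.1740, 0.3206], E[r] = 0.3799, γ^t·E[r] = 0.249252, running G = 2.038680
t=5: π = [0.2533, 0.2537, 0.1749, 0.3180], E[r] = 0.3684, γ^t·E[r] = 0.217508, running G = 2.256188
t=6: π = [0.2539, 0.2525, 0.1746, 0.3189], E[r] = 0.3725, γ^t·E[r] = 0.197947, running G = 2.454135

G = 2.4541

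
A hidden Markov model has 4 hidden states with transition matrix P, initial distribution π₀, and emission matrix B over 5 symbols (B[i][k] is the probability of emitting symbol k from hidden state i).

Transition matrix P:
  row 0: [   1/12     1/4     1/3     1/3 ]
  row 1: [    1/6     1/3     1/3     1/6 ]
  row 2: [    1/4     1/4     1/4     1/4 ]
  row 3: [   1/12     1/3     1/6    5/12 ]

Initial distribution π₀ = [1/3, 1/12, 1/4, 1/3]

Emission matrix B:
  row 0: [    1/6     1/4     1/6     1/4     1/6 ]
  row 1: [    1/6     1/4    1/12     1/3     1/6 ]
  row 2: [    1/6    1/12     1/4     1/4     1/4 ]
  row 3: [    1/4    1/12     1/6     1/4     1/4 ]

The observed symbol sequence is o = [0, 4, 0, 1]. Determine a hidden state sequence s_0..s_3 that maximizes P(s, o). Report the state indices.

t=0: δ = [5.556e-02, 1.389e-02, 4.167e-02, 8.333e-02]  (obs o_0=0)
t=1: δ = [1.736e-03, 4.630e-03, 4.630e-03, 8.681e-03]  ψ = [2, 3, 0, 3]  (obs o_1=4)
t=2: δ = [1.929e-04, 4.823e-04, 2.572e-04, 9.042e-04]  ψ = [2, 3, 1, 3]  (obs o_2=0)
t=3: δ = [2.009e-05, 7.535e-05, 1.340e-05, 3.140e-05]  ψ = [1, 3, 1, 3]  (obs o_3=1)
backtrack: best end state = 1; path = [3, 3, 3, 1]

path = [3, 3, 3, 1]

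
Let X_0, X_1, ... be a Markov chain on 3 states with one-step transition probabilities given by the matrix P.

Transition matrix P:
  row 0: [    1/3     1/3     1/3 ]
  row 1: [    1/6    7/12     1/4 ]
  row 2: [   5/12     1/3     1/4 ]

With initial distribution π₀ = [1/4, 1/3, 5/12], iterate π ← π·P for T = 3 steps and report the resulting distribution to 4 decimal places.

π = [0.2834, 0.4427, 0.2739]

t=0: π = [0.2500, 0.3333, 0.4167]
t=1: π = [0.3125, 0.4167, 0.2708]
t=2: π = [0.2865, 0.4375, 0.2760]
t=3: π = [0.2834, 0.4427, 0.2739]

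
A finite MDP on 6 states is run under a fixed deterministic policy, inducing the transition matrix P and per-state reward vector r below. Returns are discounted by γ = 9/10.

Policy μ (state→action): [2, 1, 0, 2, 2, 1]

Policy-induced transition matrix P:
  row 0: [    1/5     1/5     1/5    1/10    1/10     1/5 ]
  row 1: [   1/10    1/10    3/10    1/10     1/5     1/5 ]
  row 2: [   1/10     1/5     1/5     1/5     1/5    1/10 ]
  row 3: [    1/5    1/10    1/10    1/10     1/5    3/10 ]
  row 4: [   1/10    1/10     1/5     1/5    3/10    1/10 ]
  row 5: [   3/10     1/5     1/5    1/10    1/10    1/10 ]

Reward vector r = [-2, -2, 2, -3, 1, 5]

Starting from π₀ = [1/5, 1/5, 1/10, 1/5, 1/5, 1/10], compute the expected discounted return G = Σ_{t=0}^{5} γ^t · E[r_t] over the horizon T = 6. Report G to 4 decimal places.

G = 0.8779

t=0: π = [0.2000, 0.2000, 0.1000, 0.2000, 0.2000, 0.1000], E[r] = -0.5000, γ^t·E[r] = -0.500000, running G = -0.500000
t=1: π = [0.1600, 0.1400, 0.2000, 0.1300, 0.1900, 0.1800], E[r] = 0.5000, γ^t·E[r] = 0.450000, running G = -0.050000
t=2: π = [0.1650, 0.1540, 0.2010, 0.1390, 0.1850, 0.1560], E[r] = 0.3120, γ^t·E[r] = 0.252720, running G = 0.202720
t=3: π = [0.1616, 0.1522, 0.2015, 0.1386, 0.1864, 0.1597], E[r] = 0.3445, γ^t·E[r] = 0.251141, running G = 0.453861
t=4: π = [0.1620, 0.1523, 0.2014, 0.1388, 0.1865, 0.1591], E[r] = 0.3399, γ^t·E[r] = 0.222995, running G = 0.676856
t=5: π = [0.1619, 0.1522, 0.2013, 0.1388, 0.1865, 0.1592], E[r] = 0.3405, γ^t·E[r] = 0.201072, running G = 0.877928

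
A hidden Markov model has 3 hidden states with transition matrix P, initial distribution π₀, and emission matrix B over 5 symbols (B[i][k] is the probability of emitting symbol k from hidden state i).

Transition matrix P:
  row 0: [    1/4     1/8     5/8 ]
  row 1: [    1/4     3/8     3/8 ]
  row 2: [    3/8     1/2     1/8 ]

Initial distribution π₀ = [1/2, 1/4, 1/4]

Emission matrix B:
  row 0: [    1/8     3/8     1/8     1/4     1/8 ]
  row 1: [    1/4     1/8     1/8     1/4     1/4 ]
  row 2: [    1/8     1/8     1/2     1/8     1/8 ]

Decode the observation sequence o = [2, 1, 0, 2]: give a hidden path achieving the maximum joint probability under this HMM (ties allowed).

path = [2, 0, 0, 2]

t=0: δ = [6.250e-02, 3.125e-02, 1.250e-01]  (obs o_0=2)
t=1: δ = [1.758e-02, 7.812e-03, 4.883e-03]  ψ = [2, 2, 0]  (obs o_1=1)
t=2: δ = [5.493e-04, 7.324e-04, 1.373e-03]  ψ = [0, 1, 0]  (obs o_2=0)
t=3: δ = [6.437e-05, 8.583e-05, 1.717e-04]  ψ = [2, 2, 0]  (obs o_3=2)
backtrack: best end state = 2; path = [2, 0, 0, 2]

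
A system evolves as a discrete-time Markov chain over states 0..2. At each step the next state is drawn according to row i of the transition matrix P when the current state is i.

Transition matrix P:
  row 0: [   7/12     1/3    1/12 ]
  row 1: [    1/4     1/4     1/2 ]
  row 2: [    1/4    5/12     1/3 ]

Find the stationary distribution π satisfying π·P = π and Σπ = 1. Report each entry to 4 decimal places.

π = [0.3750, 0.3304, 0.2946]

Balance equations π_j = Σ_i π_i·P[i][j]:
  π_0 = 7/12·π_0 + 1/4·π_1 + 1/4·π_2
  π_1 = 1/3·π_0 + 1/4·π_1 + 5/12·π_2
  normalize: π_0 + π_1 + π_2 = 1
Solving the linear system gives exactly π = [3/8, 37/112, 33/112].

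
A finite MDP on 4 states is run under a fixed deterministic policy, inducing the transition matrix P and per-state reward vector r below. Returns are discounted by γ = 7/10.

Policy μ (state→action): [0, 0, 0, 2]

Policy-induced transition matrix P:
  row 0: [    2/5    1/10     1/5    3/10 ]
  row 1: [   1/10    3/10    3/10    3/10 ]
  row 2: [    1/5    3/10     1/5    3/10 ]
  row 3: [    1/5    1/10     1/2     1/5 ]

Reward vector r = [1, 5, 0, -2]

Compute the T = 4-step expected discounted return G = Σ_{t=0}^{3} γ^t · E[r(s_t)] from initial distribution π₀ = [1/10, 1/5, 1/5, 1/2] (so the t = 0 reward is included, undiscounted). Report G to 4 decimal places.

G = 1.1075

t=0: π = [0.1000, 0.2000, 0.2000, 0.5000], E[r] = 0.1000, γ^t·E[r] = 0.100000, running G = 0.100000
t=1: π = [0.2000, 0.1800, 0.3700, 0.2500], E[r] = 0.6000, γ^t·E[r] = 0.420000, running G = 0.520000
t=2: π = [0.2220, 0.2100, 0.2930, 0.2750], E[r] = 0.7220, γ^t·E[r] = 0.353780, running G = 0.873780
t=3: π = [0.2234, 0.2006, 0.3035, 0.2725], E[r] = 0.6814, γ^t·E[r] = 0.233720, running G = 1.107500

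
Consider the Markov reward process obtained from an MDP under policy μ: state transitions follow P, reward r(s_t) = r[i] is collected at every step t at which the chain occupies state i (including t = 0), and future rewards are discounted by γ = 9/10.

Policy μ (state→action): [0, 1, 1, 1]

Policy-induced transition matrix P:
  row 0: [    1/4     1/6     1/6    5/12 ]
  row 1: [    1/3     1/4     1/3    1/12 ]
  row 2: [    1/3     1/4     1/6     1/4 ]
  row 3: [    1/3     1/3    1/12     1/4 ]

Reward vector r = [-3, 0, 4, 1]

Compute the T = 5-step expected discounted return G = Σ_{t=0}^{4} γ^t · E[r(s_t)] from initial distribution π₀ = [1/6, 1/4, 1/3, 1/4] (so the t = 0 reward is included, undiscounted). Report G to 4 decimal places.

t=0: π = [0.1667, 0.2500, 0.3333, 0.2500], E[r] = 1.0833, γ^t·E[r] = 1.083333, running G = 1.083333
t=1: π = [0.3194, 0.2569, 0.1875, 0.2361], E[r] = 0.0278, γ^t·E[r] = 0.025000, running G = 1.108333
t=2: π = [0.3067, 0.2431, 0.1898, 0.2604], E[r] = 0.0995, γ^t·E[r] = 0.080625, running G = 1.188958
t=3: π = [0.3078, 0.2461, 0.1855, 0.2606], E[r] = 0.0792, γ^t·E[r] = 0.057727, running G = 1.246685
t=4: π = [0.3077, 0.2461, 0.1860, 0.2603], E[r] = 0.0811, γ^t·E[r] = 0.053214, running G = 1.299899

G = 1.2999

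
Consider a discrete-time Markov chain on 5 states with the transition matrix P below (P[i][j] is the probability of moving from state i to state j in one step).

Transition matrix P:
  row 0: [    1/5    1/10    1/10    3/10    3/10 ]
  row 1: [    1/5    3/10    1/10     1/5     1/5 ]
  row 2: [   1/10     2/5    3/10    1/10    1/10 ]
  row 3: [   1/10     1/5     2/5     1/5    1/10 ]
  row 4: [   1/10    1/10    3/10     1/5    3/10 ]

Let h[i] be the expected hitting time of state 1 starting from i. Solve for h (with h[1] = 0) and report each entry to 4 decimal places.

First-step conditioning: h[1] = 0; for i ≠ 1, h[i] = 1 + Σ_k P[i][k]·h[k].
  h[0] = 1 + 1/5·h[0] + 1/10·h[2] + 3/10·h[3] + 3/10·h[4]
  h[2] = 1 + 1/10·h[0] + 3/10·h[2] + 1/10·h[3] + 1/10·h[4]
  h[3] = 1 + 1/10·h[0] + 2/5·h[2] + 1/5·h[3] + 1/10·h[4]
  h[4] = 1 + 1/10·h[0] + 3/10·h[2] + 1/5·h[3] + 3/10·h[4]
Solving the 4×4 linear system over states ≠ 1 gives exactly h = [1060/209, 0, 720/209, 80/19, 1010/209] (h[1] = 0 is the target).

h = [5.0718, 0.0000, 3.4450, 4.2105, 4.8325]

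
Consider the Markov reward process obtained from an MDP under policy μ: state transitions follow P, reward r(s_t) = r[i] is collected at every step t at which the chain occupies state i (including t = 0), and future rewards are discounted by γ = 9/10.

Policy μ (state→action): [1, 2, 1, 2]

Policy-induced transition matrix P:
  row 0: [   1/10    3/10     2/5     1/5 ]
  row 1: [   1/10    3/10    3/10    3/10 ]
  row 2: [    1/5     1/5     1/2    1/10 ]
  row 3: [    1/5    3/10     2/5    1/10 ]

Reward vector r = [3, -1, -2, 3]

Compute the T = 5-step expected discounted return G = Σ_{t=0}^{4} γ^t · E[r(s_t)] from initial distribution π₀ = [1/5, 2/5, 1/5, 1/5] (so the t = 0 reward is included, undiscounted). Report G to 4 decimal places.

G = 0.1490

t=0: π = [0.2000, 0.4000, 0.2000, 0.2000], E[r] = 0.4000, γ^t·E[r] = 0.400000, running G = 0.400000
t=1: π = [0.1400, 0.2800, 0.3800, 0.2000], E[r] = -0.0200, γ^t·E[r] = -0.018000, running G = 0.382000
t=2: π = [0.1580, 0.2620, 0.4100, 0.1700], E[r] = -0.0980, γ^t·E[r] = -0.079380, running G = 0.302620
t=3: π = [0.1580, 0.2590, 0.4148, 0.1682], E[r] = -0.1100, γ^t·E[r] = -0.080190, running G = 0.222430
t=4: π = [0.1583, 0.2585, 0.4156, 0.1676], E[r] = -0.1120, γ^t·E[r] = -0.073470, running G = 0.148960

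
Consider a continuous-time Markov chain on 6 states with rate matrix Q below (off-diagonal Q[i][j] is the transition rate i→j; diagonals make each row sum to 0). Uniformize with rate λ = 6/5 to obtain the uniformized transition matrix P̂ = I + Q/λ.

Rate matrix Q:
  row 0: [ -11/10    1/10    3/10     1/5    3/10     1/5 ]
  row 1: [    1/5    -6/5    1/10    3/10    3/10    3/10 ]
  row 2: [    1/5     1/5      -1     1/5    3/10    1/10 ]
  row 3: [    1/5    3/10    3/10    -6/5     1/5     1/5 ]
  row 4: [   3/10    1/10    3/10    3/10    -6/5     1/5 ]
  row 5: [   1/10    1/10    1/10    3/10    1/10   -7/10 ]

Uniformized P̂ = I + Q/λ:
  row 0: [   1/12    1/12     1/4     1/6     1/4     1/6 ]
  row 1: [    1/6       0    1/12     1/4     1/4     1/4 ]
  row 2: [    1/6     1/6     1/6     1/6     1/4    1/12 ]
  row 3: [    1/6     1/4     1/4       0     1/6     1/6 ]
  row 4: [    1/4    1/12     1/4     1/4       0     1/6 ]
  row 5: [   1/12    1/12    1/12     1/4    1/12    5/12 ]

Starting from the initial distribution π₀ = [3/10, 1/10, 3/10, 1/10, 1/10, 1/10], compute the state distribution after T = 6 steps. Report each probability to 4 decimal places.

π = [0.1496, 0.1181, 0.1795, 0.1781, 0.1594, 0.2153]

t=0: π = [0.3000, 0.1000, 0.3000, 0.1000, 0.1000, 0.1000]
t=1: π = [0.1417, 0.1167, 0.1917, 0.1750, 0.2000, 0.1750]
t=2: π = [0.1569, 0.1188, 0.1854, 0.1785, 0.1563, 0.2042]
t=3: π = [0.1496, 0.1186, 0.1807, 0.1769, 0.1620, 0.2122]
t=4: π = [0.1500, 0.1180, 0.1798, 0.1783, 0.1594, 0.2145]
t=5: π = [0.1496, 0.1182, 0.1796, 0.1779, 0.1595, 0.2151]
t=6: π = [0.1496, 0.1181, 0.1795, 0.1781, 0.1594, 0.2153]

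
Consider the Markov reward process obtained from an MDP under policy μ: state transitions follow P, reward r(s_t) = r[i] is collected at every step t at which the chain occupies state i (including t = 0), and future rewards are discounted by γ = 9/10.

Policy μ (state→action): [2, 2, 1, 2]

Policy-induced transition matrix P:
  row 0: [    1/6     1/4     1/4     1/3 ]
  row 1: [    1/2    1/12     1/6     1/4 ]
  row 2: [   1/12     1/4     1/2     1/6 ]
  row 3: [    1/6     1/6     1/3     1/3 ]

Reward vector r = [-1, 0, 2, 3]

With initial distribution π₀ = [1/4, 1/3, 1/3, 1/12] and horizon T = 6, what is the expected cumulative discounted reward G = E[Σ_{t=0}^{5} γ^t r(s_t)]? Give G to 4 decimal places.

t=0: π = [0.2500, 0.3333, 0.3333, 0.0833], E[r] = 0.6667, γ^t·E[r] = 0.666667, running G = 0.666667
t=1: π = [0.2500, 0.1875, 0.3125, 0.2500], E[r] = 1.1250, γ^t·E[r] = 1.012500, running G = 1.679167
t=2: π = [0.2031, 0.1979, 0.3333, 0.2656], E[r] = 1.2604, γ^t·E[r] = 1.020938, running G = 2.700104
t=3: π = [0.2049, 0.1949, 0.3390, 0.2613], E[r] = 1.2569, γ^t·E[r] = 0.916313, running G = 3.616417
t=4: π = [0.2034, 0.1957, 0.3403, 0.2606], E[r] = 1.2590, γ^t·E[r] = 0.826010, running G = 4.442427
t=5: π = [0.2036, 0.1957, 0.3405, 0.2603], E[r] = 1.2583, γ^t·E[r] = 0.743021, running G = 5.185448

G = 5.1854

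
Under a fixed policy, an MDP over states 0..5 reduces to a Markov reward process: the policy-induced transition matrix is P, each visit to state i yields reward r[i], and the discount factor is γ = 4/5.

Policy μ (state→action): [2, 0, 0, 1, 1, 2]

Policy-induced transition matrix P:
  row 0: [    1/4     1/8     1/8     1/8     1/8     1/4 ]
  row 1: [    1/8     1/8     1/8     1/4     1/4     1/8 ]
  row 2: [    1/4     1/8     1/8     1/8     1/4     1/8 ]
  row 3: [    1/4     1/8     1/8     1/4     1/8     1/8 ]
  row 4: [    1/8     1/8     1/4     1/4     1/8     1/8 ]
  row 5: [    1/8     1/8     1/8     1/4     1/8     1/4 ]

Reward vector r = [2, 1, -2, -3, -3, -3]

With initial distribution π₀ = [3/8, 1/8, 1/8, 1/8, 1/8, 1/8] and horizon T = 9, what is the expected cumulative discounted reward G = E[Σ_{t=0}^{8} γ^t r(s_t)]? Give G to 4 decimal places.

t=0: π = [0.3750, 0.1250, 0.1250, 0.1250, 0.1250, 0.1250], E[r] = -0.5000, γ^t·E[r] = -0.500000, running G = -0.500000
t=1: π = [0.2031, 0.1250, 0.1406, 0.1875, 0.1563, 0.1875], E[r] = -1.3438, γ^t·E[r] = -1.075000, running G = -1.575000
t=2: π = [0.1914, 0.1250, 0.1445, 0.2070, 0.1582, 0.1738], E[r] = -1.3984, γ^t·E[r] = -0.895000, running G = -2.470000
t=3: π = [0.1929, 0.1250, 0.1448, 0.2080, 0.1587, 0.1707], E[r] = -1.3909, γ^t·E[r] = -0.712125, running G = -3.182125
t=4: π = [0.1932, 0.1250, 0.1448, 0.2078, 0.1587, 0.1704], E[r] = -1.3891, γ^t·E[r] = -0.568988, running G = -3.751113
t=5: π = [0.1932, 0.1250, 0.1448, 0.2077, 0.1587, 0.1705], E[r] = -1.3890, γ^t·E[r] = -0.455151, running G = -4.206264
t=6: π = [0.1932, 0.1250, 0.1448, 0.2077, 0.1587, 0.1705], E[r] = -1.3890, γ^t·E[r] = -0.364125, running G = -4.570388
t=7: π = [0.1932, 0.1250, 0.1448, 0.2077, 0.1587, 0.1705], E[r] = -1.3890, γ^t·E[r] = -0.291300, running G = -4.861689
t=8: π = [0.1932, 0.1250, 0.1448, 0.2077, 0.1587, 0.1705], E[r] = -1.3890, γ^t·E[r] = -0.233040, running G = -5.094729

G = -5.0947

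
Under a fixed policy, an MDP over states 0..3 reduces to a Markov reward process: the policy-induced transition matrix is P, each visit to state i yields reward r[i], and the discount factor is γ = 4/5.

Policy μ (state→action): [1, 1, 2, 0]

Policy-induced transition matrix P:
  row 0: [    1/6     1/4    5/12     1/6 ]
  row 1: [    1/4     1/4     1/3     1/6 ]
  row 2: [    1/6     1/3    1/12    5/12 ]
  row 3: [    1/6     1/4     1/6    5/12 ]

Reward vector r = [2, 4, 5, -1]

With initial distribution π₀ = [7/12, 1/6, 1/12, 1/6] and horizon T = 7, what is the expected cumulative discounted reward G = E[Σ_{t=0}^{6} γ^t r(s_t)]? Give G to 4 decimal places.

t=0: π = [0.5833, 0.1667, 0.0833, 0.1667], E[r] = 2.0833, γ^t·E[r] = 2.083333, running G = 2.083333
t=1: π = [0.1806, 0.2569, 0.3333, 0.2292], E[r] = 2.8264, γ^t·E[r] = 2.261111, running G = 4.344444
t=2: π = [0.1881, 0.2778, 0.2269, 0.3073], E[r] = 2.3142, γ^t·E[r] = 1.481111, running G = 5.825556
t=3: π = [0.1898, 0.2689, 0.2411, 0.3002], E[r] = 2.3604, γ^t·E[r] = 1.208543, running G = 7.034099
t=4: π = [0.1891, 0.2701, 0.2388, 0.3020], E[r] = 2.3508, γ^t·E[r] = 0.962872, running G = 7.996971
t=5: π = [0.1892, 0.2699, 0.2390, 0.3019], E[r] = 2.3513, γ^t·E[r] = 0.770481, running G = 8.767452
t=6: π = [0.1892, 0.2699, 0.2390, 0.3019], E[r] = 2.3512, γ^t·E[r] = 0.616358, running G = 9.383811

G = 9.3838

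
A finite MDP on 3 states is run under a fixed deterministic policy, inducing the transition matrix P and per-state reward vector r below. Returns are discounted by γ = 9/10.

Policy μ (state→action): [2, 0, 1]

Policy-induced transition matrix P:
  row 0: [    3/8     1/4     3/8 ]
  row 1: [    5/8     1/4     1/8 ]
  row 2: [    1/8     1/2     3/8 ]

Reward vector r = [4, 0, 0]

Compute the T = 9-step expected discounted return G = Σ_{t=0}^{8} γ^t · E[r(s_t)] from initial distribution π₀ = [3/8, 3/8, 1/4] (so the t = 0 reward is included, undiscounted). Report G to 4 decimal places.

G = 9.4228

t=0: π = [0.3750, 0.3750, 0.2500], E[r] = 1.5000, γ^t·E[r] = 1.500000, running G = 1.500000
t=1: π = [0.4063, 0.3125, 0.2813], E[r] = 1.6250, γ^t·E[r] = 1.462500, running G = 2.962500
t=2: π = [0.3828, 0.3203, 0.2969], E[r] = 1.5313, γ^t·E[r] = 1.240313, running G = 4.202813
t=3: π = [0.3809, 0.3242, 0.2949], E[r] = 1.5234, γ^t·E[r] = 1.110586, running G = 5.313398
t=4: π = [0.3823, 0.3237, 0.2939], E[r] = 1.5293, γ^t·E[r] = 1.003372, running G = 6.316770
t=5: π = [0.3824, 0.3235, 0.2941], E[r] = 1.5298, γ^t·E[r] = 0.903323, running G = 7.220093
t=6: π = [0.3824, 0.3235, 0.2941], E[r] = 1.5294, γ^t·E[r] = 0.812796, running G = 8.032889
t=7: π = [0.3823, 0.3235, 0.2941], E[r] = 1.5294, γ^t·E[r] = 0.731502, running G = 8.764391
t=8: π = [0.3824, 0.3235, 0.2941], E[r] = 1.5294, γ^t·E[r] = 0.658361, running G = 9.422752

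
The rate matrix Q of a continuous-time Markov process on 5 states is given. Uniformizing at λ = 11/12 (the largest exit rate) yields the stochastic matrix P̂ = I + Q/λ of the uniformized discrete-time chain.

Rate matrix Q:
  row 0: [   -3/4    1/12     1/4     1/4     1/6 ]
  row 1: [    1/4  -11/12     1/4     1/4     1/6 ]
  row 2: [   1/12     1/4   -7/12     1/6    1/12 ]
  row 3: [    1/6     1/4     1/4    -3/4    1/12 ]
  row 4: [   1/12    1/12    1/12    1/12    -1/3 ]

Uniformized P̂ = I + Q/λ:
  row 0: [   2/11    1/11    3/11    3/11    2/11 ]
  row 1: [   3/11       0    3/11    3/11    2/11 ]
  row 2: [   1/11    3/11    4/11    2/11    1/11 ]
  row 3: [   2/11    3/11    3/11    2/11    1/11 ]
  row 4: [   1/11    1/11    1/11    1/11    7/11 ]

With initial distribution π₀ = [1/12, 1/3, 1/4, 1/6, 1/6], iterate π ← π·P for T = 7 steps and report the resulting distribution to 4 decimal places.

t=0: π = [0.0833, 0.3333, 0.2500, 0.1667, 0.1667]
t=1: π = [0.1742, 0.1364, 0.2652, 0.2045, 0.2197]
t=2: π = [0.1501, 0.1639, 0.2569, 0.1901, 0.2390]
t=3: π = [0.1516, 0.1573, 0.2526, 0.1886, 0.2498]
t=4: π = [0.1504, 0.1568, 0.2503, 0.1872, 0.2553]
t=5: π = [0.1501, 0.1562, 0.2491, 0.1865, 0.2581]
t=6: π = [0.1499, 0.1559, 0.2484, 0.1862, 0.2595]
t=7: π = [0.1498, 0.1558, 0.2481, 0.1860, 0.2603]

π = [0.1498, 0.1558, 0.2481, 0.1860, 0.2603]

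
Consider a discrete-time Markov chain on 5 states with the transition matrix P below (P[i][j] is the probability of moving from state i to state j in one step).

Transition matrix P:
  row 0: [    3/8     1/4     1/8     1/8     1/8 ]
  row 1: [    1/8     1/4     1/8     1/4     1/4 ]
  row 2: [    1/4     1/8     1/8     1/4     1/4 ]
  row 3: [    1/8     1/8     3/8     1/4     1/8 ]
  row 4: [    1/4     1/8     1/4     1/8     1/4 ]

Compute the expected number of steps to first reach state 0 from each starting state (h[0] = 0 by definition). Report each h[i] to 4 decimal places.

h = [0.0000, 5.5922, 4.8932, 5.5146, 4.8155]

First-step conditioning: h[0] = 0; for i ≠ 0, h[i] = 1 + Σ_k P[i][k]·h[k].
  h[1] = 1 + 1/4·h[1] + 1/8·h[2] + 1/4·h[3] + 1/4·h[4]
  h[2] = 1 + 1/8·h[1] + 1/8·h[2] + 1/4·h[3] + 1/4·h[4]
  h[3] = 1 + 1/8·h[1] + 3/8·h[2] + 1/4·h[3] + 1/8·h[4]
  h[4] = 1 + 1/8·h[1] + 1/4·h[2] + 1/8·h[3] + 1/4·h[4]
Solving the 4×4 linear system over states ≠ 0 gives exactly h = [0, 576/103, 504/103, 568/103, 496/103] (h[0] = 0 is the target).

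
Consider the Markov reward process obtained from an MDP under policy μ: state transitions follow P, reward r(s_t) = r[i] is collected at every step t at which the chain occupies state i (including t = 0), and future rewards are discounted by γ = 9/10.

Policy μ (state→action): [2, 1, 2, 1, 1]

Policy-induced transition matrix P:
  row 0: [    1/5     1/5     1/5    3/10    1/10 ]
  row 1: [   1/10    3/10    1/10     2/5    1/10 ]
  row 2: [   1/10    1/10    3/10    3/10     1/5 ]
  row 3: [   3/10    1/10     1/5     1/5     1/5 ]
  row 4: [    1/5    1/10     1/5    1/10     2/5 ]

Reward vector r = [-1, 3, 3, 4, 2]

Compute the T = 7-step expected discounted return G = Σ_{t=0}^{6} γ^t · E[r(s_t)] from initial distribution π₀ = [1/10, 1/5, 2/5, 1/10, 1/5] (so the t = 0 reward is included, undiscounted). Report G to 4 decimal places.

t=0: π = [0.1000, 0.2000, 0.4000, 0.1000, 0.2000], E[r] = 2.5000, γ^t·E[r] = 2.500000, running G = 2.500000
t=1: π = [0.1500, 0.1500, 0.2200, 0.2700, 0.2100], E[r] = 2.4600, γ^t·E[r] = 2.214000, running G = 4.714000
t=2: π = [0.1900, 0.1450, 0.2070, 0.2460, 0.2120], E[r] = 2.2740, γ^t·E[r] = 1.841940, running G = 6.555940
t=3: π = [0.1894, 0.1480, 0.2062, 0.2475, 0.2089], E[r] = 2.2810, γ^t·E[r] = 1.662849, running G = 8.218789
t=4: π = [0.1893, 0.1485, 0.2058, 0.2483, 0.2080], E[r] = 2.2829, γ^t·E[r] = 1.497817, running G = 9.716606
t=5: π = [0.1894, 0.1486, 0.2057, 0.2484, 0.2078], E[r] = 2.2830, γ^t·E[r] = 1.348109, running G = 11.064715
t=6: π = [0.1894, 0.1487, 0.2057, 0.2485, 0.2078], E[r] = 2.2831, γ^t·E[r] = 1.213321, running G = 12.278036

G = 12.2780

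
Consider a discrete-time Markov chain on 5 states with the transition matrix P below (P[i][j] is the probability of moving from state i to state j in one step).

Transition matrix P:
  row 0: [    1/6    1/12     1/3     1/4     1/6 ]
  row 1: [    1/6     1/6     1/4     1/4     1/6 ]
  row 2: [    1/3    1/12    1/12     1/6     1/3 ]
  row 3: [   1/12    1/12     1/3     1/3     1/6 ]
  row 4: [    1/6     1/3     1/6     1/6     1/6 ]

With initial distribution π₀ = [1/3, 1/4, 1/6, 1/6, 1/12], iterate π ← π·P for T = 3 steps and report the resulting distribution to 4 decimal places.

t=0: π = [0.3333, 0.2500, 0.1667, 0.1667, 0.0833]
t=1: π = [0.1806, 0.1250, 0.2569, 0.2431, 0.1944]
t=2: π = [0.1892, 0.1424, 0.2263, 0.2326, 0.2095]
t=3: π = [0.1850, 0.1476, 0.2300, 0.2331, 0.2044]

π = [0.1850, 0.1476, 0.2300, 0.2331, 0.2044]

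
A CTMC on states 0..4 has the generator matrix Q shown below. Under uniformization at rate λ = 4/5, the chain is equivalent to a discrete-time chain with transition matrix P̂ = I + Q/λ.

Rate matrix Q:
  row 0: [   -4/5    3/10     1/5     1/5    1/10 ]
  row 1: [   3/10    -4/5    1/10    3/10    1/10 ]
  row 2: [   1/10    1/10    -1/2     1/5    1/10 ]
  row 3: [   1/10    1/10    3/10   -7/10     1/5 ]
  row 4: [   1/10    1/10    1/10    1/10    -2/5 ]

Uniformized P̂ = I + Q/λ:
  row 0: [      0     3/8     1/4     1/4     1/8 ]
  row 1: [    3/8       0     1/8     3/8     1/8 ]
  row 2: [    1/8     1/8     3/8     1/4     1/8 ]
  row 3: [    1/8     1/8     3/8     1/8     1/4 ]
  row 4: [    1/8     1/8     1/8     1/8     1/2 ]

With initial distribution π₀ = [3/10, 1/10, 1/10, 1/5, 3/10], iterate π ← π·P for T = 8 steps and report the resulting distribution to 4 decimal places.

t=0: π = [0.3000, 0.1000, 0.1000, 0.2000, 0.3000]
t=1: π = [0.1125, 0.1875, 0.2375, 0.2000, 0.2625]
t=2: π = [0.1578, 0.1297, 0.2484, 0.2156, 0.2484]
t=3: π = [0.1377, 0.1482, 0.2607, 0.2082, 0.2451]
t=4: π = [0.1448, 0.1409, 0.2594, 0.2119, 0.2429]
t=5: π = [0.1421, 0.1436, 0.2609, 0.2108, 0.2426]
t=6: π = [0.1431, 0.1426, 0.2607, 0.2113, 0.2423]
t=7: π = [0.1428, 0.1430, 0.2609, 0.2111, 0.2423]
t=8: π = [0.1429, 0.1428, 0.2608, 0.2112, 0.2422]

π = [0.1429, 0.1428, 0.2608, 0.2112, 0.2422]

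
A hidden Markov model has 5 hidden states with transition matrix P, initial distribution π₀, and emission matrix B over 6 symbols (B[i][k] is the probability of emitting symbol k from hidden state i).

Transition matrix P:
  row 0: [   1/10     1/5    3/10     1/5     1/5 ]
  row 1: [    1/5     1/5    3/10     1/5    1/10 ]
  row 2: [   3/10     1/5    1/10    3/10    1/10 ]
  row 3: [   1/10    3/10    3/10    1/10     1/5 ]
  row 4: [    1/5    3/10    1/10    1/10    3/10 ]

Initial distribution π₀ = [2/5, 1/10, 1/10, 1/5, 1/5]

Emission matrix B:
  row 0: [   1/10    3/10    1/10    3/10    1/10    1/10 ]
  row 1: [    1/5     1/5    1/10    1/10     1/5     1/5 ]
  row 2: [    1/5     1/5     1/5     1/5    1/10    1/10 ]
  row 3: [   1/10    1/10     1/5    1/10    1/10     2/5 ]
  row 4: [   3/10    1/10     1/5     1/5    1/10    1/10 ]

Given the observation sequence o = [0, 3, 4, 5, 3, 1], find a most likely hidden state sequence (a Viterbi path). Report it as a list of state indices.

t=0: δ = [4.000e-02, 2.000e-02, 2.000e-02, 2.000e-02, 6.000e-02]  (obs o_0=0)
t=1: δ = [3.600e-03, 1.800e-03, 2.400e-03, 8.000e-04, 3.600e-03]  ψ = [4, 4, 0, 0, 4]  (obs o_1=3)
t=2: δ = [7.200e-05, 2.160e-04, 1.080e-04, 7.200e-05, 1.080e-04]  ψ = [2, 4, 0, 0, 4]  (obs o_2=4)
t=3: δ = [4.320e-06, 8.640e-06, 6.480e-06, 1.728e-05, 3.240e-06]  ψ = [1, 1, 1, 1, 4]  (obs o_3=5)
t=4: δ = [5.832e-07, 5.184e-07, 1.037e-06, 1.944e-07, 6.912e-07]  ψ = [2, 3, 3, 2, 3]  (obs o_4=3)
t=5: δ = [9.331e-08, 4.147e-08, 3.499e-08, 3.110e-08, 2.074e-08]  ψ = [2, 2, 0, 2, 4]  (obs o_5=1)
backtrack: best end state = 0; path = [4, 4, 1, 3, 2, 0]

path = [4, 4, 1, 3, 2, 0]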